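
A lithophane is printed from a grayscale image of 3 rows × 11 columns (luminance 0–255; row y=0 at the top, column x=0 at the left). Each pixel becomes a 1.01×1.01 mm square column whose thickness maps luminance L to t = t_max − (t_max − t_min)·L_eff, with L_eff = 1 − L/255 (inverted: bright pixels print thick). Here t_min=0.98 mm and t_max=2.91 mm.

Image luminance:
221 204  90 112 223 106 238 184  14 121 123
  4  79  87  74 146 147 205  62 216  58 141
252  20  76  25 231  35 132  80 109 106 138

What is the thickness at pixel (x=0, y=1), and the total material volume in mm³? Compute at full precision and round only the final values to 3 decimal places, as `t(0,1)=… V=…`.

t(0,1)=1.010 V=64.329

span = t_max - t_min = 2.91 - 0.98 = 1.930
L(0,1) = 4, L_eff = 1 - 4/255 = 0.984314 (inverted)
t(0,1) = 2.91 - 1.930·0.984314 = 1.010
Σt over all 3·11 pixels = 536019/8500 ≈ 63.0610588
V = pitch²·Σt = 1.01²·536019/8500 = 64.329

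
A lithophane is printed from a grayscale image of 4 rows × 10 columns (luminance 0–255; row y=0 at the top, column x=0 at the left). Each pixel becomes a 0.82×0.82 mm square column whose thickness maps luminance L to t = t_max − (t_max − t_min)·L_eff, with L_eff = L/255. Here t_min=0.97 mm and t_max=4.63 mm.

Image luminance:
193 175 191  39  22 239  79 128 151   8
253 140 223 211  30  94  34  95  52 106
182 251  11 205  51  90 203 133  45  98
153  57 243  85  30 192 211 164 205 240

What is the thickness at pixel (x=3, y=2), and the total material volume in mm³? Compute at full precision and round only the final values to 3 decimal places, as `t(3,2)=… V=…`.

span = t_max - t_min = 4.63 - 0.97 = 3.660
L(3,2) = 205, L_eff = 205/255 = 0.803922
t(3,2) = 4.63 - 3.660·0.803922 = 1.688
Σt over all 4·10 pixels = 231534/2125 ≈ 108.9571765
V = pitch²·Σt = 0.82²·231534/2125 = 73.263

t(3,2)=1.688 V=73.263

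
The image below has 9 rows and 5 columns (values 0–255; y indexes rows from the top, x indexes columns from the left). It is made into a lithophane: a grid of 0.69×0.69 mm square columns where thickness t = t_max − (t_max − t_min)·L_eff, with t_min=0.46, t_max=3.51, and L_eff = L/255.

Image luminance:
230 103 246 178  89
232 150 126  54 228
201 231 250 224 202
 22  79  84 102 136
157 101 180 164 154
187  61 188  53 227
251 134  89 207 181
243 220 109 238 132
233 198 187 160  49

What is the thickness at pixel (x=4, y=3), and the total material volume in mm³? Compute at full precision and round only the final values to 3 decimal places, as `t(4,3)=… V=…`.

t(4,3)=1.883 V=33.801

span = t_max - t_min = 3.51 - 0.46 = 3.050
L(4,3) = 136, L_eff = 136/255 = 0.533333
t(4,3) = 3.51 - 3.050·0.533333 = 1.883
Σt over all 9·5 pixels = 14483/204 ≈ 70.9950980
V = pitch²·Σt = 0.69²·14483/204 = 33.801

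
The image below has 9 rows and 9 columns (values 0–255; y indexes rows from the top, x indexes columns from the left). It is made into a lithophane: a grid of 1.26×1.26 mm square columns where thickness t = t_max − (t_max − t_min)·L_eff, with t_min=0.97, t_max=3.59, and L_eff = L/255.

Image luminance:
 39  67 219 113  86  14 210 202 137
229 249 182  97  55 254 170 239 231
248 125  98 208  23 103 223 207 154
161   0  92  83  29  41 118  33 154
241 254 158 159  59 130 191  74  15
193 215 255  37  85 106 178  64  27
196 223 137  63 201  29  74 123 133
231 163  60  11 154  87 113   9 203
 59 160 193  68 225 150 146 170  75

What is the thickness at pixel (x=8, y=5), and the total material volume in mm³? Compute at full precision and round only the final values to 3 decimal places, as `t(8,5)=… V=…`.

t(8,5)=3.313 V=285.654

span = t_max - t_min = 3.59 - 0.97 = 2.620
L(8,5) = 27, L_eff = 27/255 = 0.105882
t(8,5) = 3.59 - 2.620·0.105882 = 3.313
Σt over all 9·9 pixels = 917633/5100 ≈ 179.9280392
V = pitch²·Σt = 1.26²·917633/5100 = 285.654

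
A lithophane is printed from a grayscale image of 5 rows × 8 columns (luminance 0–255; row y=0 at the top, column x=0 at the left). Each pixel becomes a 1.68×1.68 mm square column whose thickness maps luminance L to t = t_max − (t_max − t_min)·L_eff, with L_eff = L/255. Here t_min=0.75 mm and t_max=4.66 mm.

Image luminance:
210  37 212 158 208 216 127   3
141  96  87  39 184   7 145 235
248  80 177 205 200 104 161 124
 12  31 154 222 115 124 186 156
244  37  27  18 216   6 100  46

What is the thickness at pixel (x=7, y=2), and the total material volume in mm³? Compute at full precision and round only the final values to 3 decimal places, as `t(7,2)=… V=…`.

span = t_max - t_min = 4.66 - 0.75 = 3.910
L(7,2) = 124, L_eff = 124/255 = 0.486275
t(7,2) = 4.66 - 3.910·0.486275 = 2.759
Σt over all 5·8 pixels = 81173/750 ≈ 108.2306667
V = pitch²·Σt = 1.68²·81173/750 = 305.470

t(7,2)=2.759 V=305.470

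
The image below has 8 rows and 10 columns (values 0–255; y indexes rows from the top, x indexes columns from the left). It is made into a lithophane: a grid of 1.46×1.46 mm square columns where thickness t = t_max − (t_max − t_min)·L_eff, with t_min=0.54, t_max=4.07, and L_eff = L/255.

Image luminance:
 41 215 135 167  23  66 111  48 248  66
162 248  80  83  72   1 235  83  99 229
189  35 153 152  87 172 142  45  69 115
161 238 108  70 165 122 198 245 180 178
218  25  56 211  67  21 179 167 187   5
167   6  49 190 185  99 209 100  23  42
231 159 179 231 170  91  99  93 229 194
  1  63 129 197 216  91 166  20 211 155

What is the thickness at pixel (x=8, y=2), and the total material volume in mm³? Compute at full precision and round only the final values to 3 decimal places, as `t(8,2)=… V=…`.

t(8,2)=3.115 V=388.139

span = t_max - t_min = 4.07 - 0.54 = 3.530
L(8,2) = 69, L_eff = 69/255 = 0.270588
t(8,2) = 4.07 - 3.530·0.270588 = 3.115
Σt over all 8·10 pixels = 4643249/25500 ≈ 182.0881961
V = pitch²·Σt = 1.46²·4643249/25500 = 388.139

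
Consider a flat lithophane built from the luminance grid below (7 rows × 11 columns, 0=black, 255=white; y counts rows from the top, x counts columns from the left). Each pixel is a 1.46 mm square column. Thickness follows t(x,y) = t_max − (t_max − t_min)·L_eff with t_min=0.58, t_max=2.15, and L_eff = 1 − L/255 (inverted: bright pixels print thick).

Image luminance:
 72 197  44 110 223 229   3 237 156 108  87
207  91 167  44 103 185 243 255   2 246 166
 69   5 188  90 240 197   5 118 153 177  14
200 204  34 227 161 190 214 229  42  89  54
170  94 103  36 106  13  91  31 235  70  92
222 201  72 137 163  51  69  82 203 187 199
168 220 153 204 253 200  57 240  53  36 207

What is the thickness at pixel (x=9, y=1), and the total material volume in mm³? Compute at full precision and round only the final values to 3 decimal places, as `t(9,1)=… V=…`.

t(9,1)=2.095 V=232.907

span = t_max - t_min = 2.15 - 0.58 = 1.570
L(9,1) = 246, L_eff = 1 - 246/255 = 0.035294 (inverted)
t(9,1) = 2.15 - 1.570·0.035294 = 2.095
Σt over all 7·11 pixels = 2786231/25500 ≈ 109.2639608
V = pitch²·Σt = 1.46²·2786231/25500 = 232.907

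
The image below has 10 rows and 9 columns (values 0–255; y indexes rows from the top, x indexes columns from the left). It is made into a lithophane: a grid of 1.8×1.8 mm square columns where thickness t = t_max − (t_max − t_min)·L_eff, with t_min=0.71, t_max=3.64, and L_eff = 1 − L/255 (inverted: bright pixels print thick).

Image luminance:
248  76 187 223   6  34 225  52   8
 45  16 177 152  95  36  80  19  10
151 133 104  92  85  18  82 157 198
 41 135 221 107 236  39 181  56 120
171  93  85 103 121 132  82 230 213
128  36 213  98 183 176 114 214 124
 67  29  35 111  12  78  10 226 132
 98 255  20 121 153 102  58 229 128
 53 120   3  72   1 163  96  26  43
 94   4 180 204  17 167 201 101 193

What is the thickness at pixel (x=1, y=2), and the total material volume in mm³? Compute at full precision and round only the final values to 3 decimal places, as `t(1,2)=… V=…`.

t(1,2)=2.238 V=577.941

span = t_max - t_min = 3.64 - 0.71 = 2.930
L(1,2) = 133, L_eff = 1 - 133/255 = 0.478431 (inverted)
t(1,2) = 3.64 - 2.930·0.478431 = 2.238
Σt over all 10·9 pixels = 1516203/8500 ≈ 178.3768235
V = pitch²·Σt = 1.8²·1516203/8500 = 577.941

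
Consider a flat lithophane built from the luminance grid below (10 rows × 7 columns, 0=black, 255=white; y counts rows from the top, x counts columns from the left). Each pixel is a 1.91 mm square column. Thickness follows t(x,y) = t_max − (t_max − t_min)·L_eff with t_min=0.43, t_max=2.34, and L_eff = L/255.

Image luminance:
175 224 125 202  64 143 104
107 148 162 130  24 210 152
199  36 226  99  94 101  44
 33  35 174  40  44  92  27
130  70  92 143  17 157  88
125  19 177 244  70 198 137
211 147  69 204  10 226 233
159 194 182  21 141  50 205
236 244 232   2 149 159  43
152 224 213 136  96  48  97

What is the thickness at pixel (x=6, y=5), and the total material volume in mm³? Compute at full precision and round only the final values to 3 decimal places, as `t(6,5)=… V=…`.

span = t_max - t_min = 2.34 - 0.43 = 1.910
L(6,5) = 137, L_eff = 137/255 = 0.537255
t(6,5) = 2.34 - 1.910·0.537255 = 1.314
Σt over all 10·7 pixels = 205398/2125 ≈ 96.6578824
V = pitch²·Σt = 1.91²·205398/2125 = 352.618

t(6,5)=1.314 V=352.618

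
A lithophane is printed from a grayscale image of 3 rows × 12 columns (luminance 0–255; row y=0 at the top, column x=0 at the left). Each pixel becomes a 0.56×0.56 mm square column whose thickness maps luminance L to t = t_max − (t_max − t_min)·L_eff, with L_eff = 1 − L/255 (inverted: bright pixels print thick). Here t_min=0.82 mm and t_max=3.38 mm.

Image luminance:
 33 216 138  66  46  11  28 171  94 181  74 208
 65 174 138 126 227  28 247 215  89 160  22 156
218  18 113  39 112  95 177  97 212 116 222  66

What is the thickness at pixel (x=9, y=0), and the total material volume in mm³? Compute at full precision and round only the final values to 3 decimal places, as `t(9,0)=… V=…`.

span = t_max - t_min = 3.38 - 0.82 = 2.560
L(9,0) = 181, L_eff = 1 - 181/255 = 0.290196 (inverted)
t(9,0) = 3.38 - 2.560·0.290196 = 2.637
Σt over all 3·12 pixels = 156554/2125 ≈ 73.6724706
V = pitch²·Σt = 0.56²·156554/2125 = 23.104

t(9,0)=2.637 V=23.104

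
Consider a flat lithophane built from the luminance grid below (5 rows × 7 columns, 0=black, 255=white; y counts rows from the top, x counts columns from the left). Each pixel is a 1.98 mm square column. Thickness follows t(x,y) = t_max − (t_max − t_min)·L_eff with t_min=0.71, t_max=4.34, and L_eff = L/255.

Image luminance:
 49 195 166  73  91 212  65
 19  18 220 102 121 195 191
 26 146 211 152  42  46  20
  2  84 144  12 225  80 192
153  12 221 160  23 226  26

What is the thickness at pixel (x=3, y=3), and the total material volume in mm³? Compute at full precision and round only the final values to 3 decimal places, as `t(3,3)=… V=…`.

t(3,3)=4.169 V=376.741

span = t_max - t_min = 4.34 - 0.71 = 3.630
L(3,3) = 12, L_eff = 12/255 = 0.047059
t(3,3) = 4.34 - 3.630·0.047059 = 4.169
Σt over all 5·7 pixels = 81683/850 ≈ 96.0976471
V = pitch²·Σt = 1.98²·81683/850 = 376.741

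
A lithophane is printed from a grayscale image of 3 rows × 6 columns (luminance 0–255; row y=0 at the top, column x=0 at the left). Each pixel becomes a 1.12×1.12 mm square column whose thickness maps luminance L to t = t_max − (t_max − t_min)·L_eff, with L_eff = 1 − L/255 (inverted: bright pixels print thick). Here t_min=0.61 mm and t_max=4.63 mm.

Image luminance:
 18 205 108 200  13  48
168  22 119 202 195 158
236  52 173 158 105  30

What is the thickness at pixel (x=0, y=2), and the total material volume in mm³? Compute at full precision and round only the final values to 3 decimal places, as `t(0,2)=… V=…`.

span = t_max - t_min = 4.63 - 0.61 = 4.020
L(0,2) = 236, L_eff = 1 - 236/255 = 0.074510 (inverted)
t(0,2) = 4.63 - 4.020·0.074510 = 4.330
Σt over all 3·6 pixels = 45.82
V = pitch²·Σt = 1.12²·45.82 = 57.477

t(0,2)=4.330 V=57.477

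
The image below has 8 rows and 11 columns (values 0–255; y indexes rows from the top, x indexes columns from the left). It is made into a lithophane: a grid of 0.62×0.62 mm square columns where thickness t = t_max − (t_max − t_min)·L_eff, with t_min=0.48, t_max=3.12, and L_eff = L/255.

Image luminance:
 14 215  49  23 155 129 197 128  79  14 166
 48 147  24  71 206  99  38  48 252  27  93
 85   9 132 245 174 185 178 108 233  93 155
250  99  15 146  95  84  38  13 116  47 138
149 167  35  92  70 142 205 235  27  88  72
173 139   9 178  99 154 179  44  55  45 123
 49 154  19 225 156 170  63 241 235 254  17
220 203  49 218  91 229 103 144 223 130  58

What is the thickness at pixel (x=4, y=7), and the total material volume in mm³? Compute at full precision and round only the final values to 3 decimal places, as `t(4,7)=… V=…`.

span = t_max - t_min = 3.12 - 0.48 = 2.640
L(4,7) = 91, L_eff = 91/255 = 0.356863
t(4,7) = 3.12 - 2.640·0.356863 = 2.178
Σt over all 8·11 pixels = 164.912
V = pitch²·Σt = 0.62²·164.912 = 63.392

t(4,7)=2.178 V=63.392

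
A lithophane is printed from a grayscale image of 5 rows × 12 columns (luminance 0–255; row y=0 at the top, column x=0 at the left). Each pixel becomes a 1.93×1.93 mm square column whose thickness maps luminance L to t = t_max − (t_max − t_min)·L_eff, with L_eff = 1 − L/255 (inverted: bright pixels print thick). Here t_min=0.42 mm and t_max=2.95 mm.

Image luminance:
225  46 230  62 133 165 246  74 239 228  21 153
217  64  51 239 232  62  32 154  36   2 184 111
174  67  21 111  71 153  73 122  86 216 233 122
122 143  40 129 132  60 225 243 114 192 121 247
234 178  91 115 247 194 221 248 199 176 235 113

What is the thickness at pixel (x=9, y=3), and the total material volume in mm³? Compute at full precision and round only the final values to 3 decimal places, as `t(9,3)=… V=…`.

span = t_max - t_min = 2.95 - 0.42 = 2.530
L(9,3) = 192, L_eff = 1 - 192/255 = 0.247059 (inverted)
t(9,3) = 2.95 - 2.530·0.247059 = 2.325
Σt over all 5·12 pixels = 1418561/12750 ≈ 111.2596863
V = pitch²·Σt = 1.93²·1418561/12750 = 414.431

t(9,3)=2.325 V=414.431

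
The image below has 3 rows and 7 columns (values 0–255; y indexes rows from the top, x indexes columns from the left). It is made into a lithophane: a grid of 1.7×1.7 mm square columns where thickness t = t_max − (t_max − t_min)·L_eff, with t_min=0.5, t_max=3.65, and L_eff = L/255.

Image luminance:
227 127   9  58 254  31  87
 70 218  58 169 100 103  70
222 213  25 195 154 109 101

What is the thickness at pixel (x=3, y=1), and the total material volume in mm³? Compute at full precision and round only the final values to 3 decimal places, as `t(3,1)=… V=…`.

span = t_max - t_min = 3.65 - 0.5 = 3.150
L(3,1) = 169, L_eff = 169/255 = 0.662745
t(3,1) = 3.65 - 3.150·0.662745 = 1.562
Σt over all 3·7 pixels = 15141/340 ≈ 44.5323529
V = pitch²·Σt = 1.7²·15141/340 = 128.699

t(3,1)=1.562 V=128.699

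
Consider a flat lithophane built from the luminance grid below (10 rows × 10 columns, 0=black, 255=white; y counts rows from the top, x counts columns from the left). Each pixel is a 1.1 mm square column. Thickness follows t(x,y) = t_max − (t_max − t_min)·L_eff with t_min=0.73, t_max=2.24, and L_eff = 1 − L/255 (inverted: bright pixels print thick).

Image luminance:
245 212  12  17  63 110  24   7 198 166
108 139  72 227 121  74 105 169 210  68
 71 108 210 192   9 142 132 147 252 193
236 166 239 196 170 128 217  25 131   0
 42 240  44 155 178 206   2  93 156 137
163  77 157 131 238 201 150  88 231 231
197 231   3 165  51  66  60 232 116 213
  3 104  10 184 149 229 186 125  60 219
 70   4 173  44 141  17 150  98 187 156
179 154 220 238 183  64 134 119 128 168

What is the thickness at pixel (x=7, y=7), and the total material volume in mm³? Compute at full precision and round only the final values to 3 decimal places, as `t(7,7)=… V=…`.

t(7,7)=1.470 V=184.779

span = t_max - t_min = 2.24 - 0.73 = 1.510
L(7,7) = 125, L_eff = 1 - 125/255 = 0.509804 (inverted)
t(7,7) = 2.24 - 1.510·0.509804 = 1.470
Σt over all 10·10 pixels = 1298037/8500 ≈ 152.7102353
V = pitch²·Σt = 1.1²·1298037/8500 = 184.779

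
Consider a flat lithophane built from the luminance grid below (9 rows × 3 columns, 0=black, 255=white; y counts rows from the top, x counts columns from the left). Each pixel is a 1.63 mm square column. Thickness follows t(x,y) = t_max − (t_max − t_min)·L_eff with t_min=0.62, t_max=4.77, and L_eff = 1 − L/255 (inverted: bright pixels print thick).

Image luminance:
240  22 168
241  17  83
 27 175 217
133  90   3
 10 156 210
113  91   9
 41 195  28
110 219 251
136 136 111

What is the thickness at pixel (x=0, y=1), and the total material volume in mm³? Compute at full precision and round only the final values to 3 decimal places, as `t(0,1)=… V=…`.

t(0,1)=4.542 V=184.227

span = t_max - t_min = 4.77 - 0.62 = 4.150
L(0,1) = 241, L_eff = 1 - 241/255 = 0.054902 (inverted)
t(0,1) = 4.77 - 4.150·0.054902 = 4.542
Σt over all 9·3 pixels = 35363/510 ≈ 69.3392157
V = pitch²·Σt = 1.63²·35363/510 = 184.227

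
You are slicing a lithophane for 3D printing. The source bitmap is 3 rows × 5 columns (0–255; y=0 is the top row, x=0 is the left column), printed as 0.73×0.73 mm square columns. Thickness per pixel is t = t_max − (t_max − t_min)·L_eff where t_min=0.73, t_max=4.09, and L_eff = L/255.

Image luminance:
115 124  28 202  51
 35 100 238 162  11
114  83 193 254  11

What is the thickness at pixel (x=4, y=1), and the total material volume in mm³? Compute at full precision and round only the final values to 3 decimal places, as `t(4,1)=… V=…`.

t(4,1)=3.945 V=20.609

span = t_max - t_min = 4.09 - 0.73 = 3.360
L(4,1) = 11, L_eff = 11/255 = 0.043137
t(4,1) = 4.09 - 3.360·0.043137 = 3.945
Σt over all 3·5 pixels = 328723/8500 ≈ 38.6732941
V = pitch²·Σt = 0.73²·328723/8500 = 20.609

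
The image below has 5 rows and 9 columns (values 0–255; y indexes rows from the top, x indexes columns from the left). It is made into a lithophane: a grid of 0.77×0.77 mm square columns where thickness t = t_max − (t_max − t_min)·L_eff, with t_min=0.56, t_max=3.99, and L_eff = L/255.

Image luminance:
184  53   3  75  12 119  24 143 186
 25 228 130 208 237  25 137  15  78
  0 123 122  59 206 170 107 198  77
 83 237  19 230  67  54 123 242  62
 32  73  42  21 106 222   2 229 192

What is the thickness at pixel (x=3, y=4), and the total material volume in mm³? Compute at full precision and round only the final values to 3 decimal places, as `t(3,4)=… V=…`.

span = t_max - t_min = 3.99 - 0.56 = 3.430
L(3,4) = 21, L_eff = 21/255 = 0.082353
t(3,4) = 3.99 - 3.430·0.082353 = 3.708
Σt over all 5·9 pixels = 191359/1700 ≈ 112.5641176
V = pitch²·Σt = 0.77²·191359/1700 = 66.739

t(3,4)=3.708 V=66.739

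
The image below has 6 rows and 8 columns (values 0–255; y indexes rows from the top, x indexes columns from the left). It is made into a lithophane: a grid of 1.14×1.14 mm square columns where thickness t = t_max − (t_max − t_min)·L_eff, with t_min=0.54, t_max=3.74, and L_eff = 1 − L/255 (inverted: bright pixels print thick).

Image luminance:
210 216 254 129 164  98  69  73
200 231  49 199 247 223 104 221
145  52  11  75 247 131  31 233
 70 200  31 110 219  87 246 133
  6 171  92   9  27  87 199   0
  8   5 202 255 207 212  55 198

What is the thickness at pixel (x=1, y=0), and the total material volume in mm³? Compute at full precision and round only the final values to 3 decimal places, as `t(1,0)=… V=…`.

t(1,0)=3.251 V=138.730

span = t_max - t_min = 3.74 - 0.54 = 3.200
L(1,0) = 216, L_eff = 1 - 216/255 = 0.152941 (inverted)
t(1,0) = 3.74 - 3.200·0.152941 = 3.251
Σt over all 6·8 pixels = 45368/425 ≈ 106.7482353
V = pitch²·Σt = 1.14²·45368/425 = 138.730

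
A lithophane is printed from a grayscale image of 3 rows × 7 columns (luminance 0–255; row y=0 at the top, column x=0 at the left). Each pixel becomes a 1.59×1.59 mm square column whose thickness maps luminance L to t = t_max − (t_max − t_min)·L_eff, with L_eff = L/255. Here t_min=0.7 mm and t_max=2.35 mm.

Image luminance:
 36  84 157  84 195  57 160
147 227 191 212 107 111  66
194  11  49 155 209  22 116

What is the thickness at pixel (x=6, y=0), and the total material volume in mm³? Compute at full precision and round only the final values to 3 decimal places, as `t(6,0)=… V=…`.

t(6,0)=1.315 V=82.394

span = t_max - t_min = 2.35 - 0.7 = 1.650
L(6,0) = 160, L_eff = 160/255 = 0.627451
t(6,0) = 2.35 - 1.650·0.627451 = 1.315
Σt over all 3·7 pixels = 11081/340 ≈ 32.5911765
V = pitch²·Σt = 1.59²·11081/340 = 82.394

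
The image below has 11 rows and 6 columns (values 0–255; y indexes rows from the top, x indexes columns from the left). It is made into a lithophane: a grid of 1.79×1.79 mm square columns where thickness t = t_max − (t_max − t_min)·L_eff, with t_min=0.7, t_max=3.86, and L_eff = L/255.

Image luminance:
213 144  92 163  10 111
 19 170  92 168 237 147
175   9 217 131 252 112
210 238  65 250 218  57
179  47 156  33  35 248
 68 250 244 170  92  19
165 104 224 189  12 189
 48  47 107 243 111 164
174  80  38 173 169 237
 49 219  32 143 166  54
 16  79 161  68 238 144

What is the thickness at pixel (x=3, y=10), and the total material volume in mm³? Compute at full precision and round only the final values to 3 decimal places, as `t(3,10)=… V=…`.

t(3,10)=3.017 V=463.531

span = t_max - t_min = 3.86 - 0.7 = 3.160
L(3,10) = 68, L_eff = 68/255 = 0.266667
t(3,10) = 3.86 - 3.160·0.266667 = 3.017
Σt over all 11·6 pixels = 922259/6375 ≈ 144.6680784
V = pitch²·Σt = 1.79²·922259/6375 = 463.531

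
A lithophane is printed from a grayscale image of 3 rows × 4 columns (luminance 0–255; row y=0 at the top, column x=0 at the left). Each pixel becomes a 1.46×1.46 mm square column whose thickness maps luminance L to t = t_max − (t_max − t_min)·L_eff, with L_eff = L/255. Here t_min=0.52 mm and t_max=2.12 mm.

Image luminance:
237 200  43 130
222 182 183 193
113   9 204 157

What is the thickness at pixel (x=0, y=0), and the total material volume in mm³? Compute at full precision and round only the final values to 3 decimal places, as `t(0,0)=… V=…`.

t(0,0)=0.633 V=29.177

span = t_max - t_min = 2.12 - 0.52 = 1.600
L(0,0) = 237, L_eff = 237/255 = 0.929412
t(0,0) = 2.12 - 1.600·0.929412 = 0.633
Σt over all 3·4 pixels = 17452/1275 ≈ 13.6878431
V = pitch²·Σt = 1.46²·17452/1275 = 29.177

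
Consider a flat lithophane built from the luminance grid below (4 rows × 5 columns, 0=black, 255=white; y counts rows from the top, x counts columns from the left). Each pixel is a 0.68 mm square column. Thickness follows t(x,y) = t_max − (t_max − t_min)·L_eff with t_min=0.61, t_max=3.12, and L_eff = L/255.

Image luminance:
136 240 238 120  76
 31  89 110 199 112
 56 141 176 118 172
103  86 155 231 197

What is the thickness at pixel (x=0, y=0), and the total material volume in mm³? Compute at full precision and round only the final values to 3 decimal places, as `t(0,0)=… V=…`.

span = t_max - t_min = 3.12 - 0.61 = 2.510
L(0,0) = 136, L_eff = 136/255 = 0.533333
t(0,0) = 3.12 - 2.510·0.533333 = 1.781
Σt over all 4·5 pixels = 445957/12750 ≈ 34.9770196
V = pitch²·Σt = 0.68²·445957/12750 = 16.173

t(0,0)=1.781 V=16.173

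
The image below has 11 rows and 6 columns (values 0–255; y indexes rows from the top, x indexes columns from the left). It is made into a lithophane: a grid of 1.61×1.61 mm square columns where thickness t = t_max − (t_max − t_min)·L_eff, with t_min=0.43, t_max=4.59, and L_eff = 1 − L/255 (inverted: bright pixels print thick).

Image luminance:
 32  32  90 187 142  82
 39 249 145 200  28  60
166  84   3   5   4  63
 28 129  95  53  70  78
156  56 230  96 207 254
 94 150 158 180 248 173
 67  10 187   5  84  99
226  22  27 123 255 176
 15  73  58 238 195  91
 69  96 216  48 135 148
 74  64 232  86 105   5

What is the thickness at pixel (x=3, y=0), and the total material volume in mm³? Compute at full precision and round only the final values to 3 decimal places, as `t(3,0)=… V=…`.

t(3,0)=3.481 V=382.046

span = t_max - t_min = 4.59 - 0.43 = 4.160
L(3,0) = 187, L_eff = 1 - 187/255 = 0.266667 (inverted)
t(3,0) = 4.59 - 4.160·0.266667 = 3.481
Σt over all 11·6 pixels = 375841/2550 ≈ 147.3886275
V = pitch²·Σt = 1.61²·375841/2550 = 382.046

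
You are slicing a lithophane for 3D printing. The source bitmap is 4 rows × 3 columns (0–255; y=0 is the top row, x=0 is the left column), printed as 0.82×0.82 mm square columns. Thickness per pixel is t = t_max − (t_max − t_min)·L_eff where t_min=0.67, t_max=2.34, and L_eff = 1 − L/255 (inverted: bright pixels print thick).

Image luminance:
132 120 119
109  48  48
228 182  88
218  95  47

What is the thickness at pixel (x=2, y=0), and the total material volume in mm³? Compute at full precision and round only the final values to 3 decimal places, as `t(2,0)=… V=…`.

t(2,0)=1.449 V=11.721

span = t_max - t_min = 2.34 - 0.67 = 1.670
L(2,0) = 119, L_eff = 1 - 119/255 = 0.533333 (inverted)
t(2,0) = 2.34 - 1.670·0.533333 = 1.449
Σt over all 4·3 pixels = 74083/4250 ≈ 17.4312941
V = pitch²·Σt = 0.82²·74083/4250 = 11.721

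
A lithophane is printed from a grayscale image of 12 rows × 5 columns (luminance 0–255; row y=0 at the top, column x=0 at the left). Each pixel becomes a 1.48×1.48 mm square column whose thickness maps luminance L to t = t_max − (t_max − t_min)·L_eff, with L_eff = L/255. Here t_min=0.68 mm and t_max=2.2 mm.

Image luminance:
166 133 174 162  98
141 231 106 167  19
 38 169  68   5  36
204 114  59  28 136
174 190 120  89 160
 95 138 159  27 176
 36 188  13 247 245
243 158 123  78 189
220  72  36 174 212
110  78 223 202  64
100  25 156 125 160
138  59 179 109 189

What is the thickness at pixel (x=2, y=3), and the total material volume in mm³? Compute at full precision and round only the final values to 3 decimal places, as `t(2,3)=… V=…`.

t(2,3)=1.848 V=188.167

span = t_max - t_min = 2.2 - 0.68 = 1.520
L(2,3) = 59, L_eff = 59/255 = 0.231373
t(2,3) = 2.2 - 1.520·0.231373 = 1.848
Σt over all 12·5 pixels = 547646/6375 ≈ 85.9052549
V = pitch²·Σt = 1.48²·547646/6375 = 188.167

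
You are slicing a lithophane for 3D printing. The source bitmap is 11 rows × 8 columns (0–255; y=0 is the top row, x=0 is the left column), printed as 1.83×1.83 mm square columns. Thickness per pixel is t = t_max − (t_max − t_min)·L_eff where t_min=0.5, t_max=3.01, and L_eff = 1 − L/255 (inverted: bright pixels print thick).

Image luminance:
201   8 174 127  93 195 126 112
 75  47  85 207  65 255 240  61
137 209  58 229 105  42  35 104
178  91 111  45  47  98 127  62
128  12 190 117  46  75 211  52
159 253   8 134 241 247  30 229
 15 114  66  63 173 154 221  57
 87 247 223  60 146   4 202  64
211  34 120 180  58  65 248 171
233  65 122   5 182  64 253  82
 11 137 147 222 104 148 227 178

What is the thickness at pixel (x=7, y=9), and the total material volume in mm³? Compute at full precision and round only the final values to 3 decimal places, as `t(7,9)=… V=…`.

span = t_max - t_min = 3.01 - 0.5 = 2.510
L(7,9) = 82, L_eff = 1 - 82/255 = 0.678431 (inverted)
t(7,9) = 3.01 - 2.510·0.678431 = 1.307
Σt over all 11·8 pixels = 973511/6375 ≈ 152.7076078
V = pitch²·Σt = 1.83²·973511/6375 = 511.403

t(7,9)=1.307 V=511.403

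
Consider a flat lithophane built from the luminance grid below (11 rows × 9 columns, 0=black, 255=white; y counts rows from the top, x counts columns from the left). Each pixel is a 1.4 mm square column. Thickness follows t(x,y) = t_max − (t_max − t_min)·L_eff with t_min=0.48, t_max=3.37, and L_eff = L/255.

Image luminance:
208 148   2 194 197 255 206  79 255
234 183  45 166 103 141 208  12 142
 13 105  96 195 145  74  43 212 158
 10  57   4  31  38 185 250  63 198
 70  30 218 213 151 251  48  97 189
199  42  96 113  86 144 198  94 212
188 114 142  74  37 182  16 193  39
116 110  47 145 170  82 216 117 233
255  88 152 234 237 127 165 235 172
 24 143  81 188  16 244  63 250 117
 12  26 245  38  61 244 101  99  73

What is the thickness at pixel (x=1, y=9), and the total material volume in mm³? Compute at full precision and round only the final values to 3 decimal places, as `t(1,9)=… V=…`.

t(1,9)=1.749 V=364.764

span = t_max - t_min = 3.37 - 0.48 = 2.890
L(1,9) = 143, L_eff = 143/255 = 0.560784
t(1,9) = 3.37 - 2.890·0.560784 = 1.749
Σt over all 11·9 pixels = 186.104
V = pitch²·Σt = 1.4²·186.104 = 364.764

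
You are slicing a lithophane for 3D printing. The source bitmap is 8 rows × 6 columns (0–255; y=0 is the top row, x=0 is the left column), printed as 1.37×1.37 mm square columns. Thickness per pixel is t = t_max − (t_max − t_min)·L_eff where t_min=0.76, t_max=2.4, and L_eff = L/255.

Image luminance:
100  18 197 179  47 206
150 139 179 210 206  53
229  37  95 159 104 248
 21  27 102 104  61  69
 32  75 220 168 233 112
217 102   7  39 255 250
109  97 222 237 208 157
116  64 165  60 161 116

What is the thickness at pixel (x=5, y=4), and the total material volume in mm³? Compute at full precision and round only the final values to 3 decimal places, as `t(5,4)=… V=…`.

span = t_max - t_min = 2.4 - 0.76 = 1.640
L(5,4) = 112, L_eff = 112/255 = 0.439216
t(5,4) = 2.4 - 1.640·0.439216 = 1.680
Σt over all 8·6 pixels = 473558/6375 ≈ 74.2836078
V = pitch²·Σt = 1.37²·473558/6375 = 139.423

t(5,4)=1.680 V=139.423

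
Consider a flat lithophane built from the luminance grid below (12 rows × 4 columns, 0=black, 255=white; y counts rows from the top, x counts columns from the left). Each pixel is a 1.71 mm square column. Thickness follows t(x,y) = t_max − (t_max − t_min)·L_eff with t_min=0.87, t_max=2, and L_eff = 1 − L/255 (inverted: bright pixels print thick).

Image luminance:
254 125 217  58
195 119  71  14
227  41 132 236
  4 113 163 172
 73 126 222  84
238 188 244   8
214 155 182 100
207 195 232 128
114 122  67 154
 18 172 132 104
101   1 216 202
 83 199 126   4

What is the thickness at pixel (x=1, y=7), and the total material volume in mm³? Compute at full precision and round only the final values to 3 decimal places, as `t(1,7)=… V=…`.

t(1,7)=1.734 V=207.010

span = t_max - t_min = 2 - 0.87 = 1.130
L(1,7) = 195, L_eff = 1 - 195/255 = 0.235294 (inverted)
t(1,7) = 2 - 1.130·0.235294 = 1.734
Σt over all 12·4 pixels = 150438/2125 ≈ 70.7943529
V = pitch²·Σt = 1.71²·150438/2125 = 207.010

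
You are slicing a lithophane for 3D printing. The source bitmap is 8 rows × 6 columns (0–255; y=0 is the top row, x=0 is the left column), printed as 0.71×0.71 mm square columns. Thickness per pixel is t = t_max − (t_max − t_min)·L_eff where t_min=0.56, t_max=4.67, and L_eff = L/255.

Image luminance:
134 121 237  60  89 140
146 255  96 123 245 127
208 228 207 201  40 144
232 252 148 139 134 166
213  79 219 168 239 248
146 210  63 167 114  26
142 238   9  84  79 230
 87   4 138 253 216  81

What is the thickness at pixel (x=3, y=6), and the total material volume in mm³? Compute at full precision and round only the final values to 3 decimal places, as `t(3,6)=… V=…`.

t(3,6)=3.316 V=53.484

span = t_max - t_min = 4.67 - 0.56 = 4.110
L(3,6) = 84, L_eff = 84/255 = 0.329412
t(3,6) = 4.67 - 4.110·0.329412 = 3.316
Σt over all 8·6 pixels = 180367/1700 ≈ 106.0982353
V = pitch²·Σt = 0.71²·180367/1700 = 53.484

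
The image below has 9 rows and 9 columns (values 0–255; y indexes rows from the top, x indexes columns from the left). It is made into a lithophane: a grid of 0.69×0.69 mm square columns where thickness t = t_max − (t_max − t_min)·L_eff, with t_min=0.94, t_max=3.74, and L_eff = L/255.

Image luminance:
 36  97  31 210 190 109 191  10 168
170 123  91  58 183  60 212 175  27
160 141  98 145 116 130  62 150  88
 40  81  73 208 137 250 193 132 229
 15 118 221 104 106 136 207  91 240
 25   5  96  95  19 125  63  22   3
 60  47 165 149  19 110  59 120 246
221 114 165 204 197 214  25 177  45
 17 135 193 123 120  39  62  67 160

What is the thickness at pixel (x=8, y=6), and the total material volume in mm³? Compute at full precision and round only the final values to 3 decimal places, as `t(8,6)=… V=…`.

span = t_max - t_min = 3.74 - 0.94 = 2.800
L(8,6) = 246, L_eff = 246/255 = 0.964706
t(8,6) = 3.74 - 2.800·0.964706 = 1.039
Σt over all 9·9 pixels = 505993/2550 ≈ 198.4286275
V = pitch²·Σt = 0.69²·505993/2550 = 94.472

t(8,6)=1.039 V=94.472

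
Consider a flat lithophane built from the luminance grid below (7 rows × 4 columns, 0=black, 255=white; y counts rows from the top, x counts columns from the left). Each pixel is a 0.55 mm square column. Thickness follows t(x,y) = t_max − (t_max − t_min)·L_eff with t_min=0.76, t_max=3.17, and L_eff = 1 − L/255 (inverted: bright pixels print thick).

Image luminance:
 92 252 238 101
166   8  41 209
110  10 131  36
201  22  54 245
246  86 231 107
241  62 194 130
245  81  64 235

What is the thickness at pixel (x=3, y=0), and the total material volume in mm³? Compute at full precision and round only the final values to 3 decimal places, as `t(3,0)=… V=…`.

t(3,0)=1.715 V=17.410

span = t_max - t_min = 3.17 - 0.76 = 2.410
L(3,0) = 101, L_eff = 1 - 101/255 = 0.603922 (inverted)
t(3,0) = 3.17 - 2.410·0.603922 = 1.715
Σt over all 7·4 pixels = 733799/12750 ≈ 57.5528627
V = pitch²·Σt = 0.55²·733799/12750 = 17.410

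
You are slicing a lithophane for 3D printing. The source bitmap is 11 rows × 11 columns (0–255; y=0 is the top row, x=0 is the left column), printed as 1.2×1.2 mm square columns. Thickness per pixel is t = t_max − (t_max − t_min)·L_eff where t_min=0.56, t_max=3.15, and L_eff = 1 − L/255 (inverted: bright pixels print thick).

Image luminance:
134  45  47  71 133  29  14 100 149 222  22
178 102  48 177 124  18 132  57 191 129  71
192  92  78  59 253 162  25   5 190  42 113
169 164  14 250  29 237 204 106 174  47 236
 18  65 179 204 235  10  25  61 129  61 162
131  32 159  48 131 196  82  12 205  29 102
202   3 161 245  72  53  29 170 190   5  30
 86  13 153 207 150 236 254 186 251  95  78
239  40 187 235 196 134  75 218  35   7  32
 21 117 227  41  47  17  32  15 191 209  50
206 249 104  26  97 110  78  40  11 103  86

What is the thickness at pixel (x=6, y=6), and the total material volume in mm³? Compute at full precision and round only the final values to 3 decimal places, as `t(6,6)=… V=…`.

t(6,6)=0.855 V=297.276

span = t_max - t_min = 3.15 - 0.56 = 2.590
L(6,6) = 29, L_eff = 1 - 29/255 = 0.886275 (inverted)
t(6,6) = 3.15 - 2.590·0.886275 = 0.855
Σt over all 11·11 pixels = 2632133/12750 ≈ 206.4418039
V = pitch²·Σt = 1.2²·2632133/12750 = 297.276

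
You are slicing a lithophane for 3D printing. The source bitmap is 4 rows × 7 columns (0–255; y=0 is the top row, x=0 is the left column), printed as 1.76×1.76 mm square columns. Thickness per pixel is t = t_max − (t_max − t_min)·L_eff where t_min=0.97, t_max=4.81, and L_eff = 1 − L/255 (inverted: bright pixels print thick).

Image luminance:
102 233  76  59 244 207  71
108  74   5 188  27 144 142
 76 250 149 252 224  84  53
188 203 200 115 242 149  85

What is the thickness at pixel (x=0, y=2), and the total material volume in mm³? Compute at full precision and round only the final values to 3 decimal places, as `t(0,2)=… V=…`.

span = t_max - t_min = 4.81 - 0.97 = 3.840
L(0,2) = 76, L_eff = 1 - 76/255 = 0.701961 (inverted)
t(0,2) = 4.81 - 3.840·0.701961 = 2.114
Σt over all 4·7 pixels = 36823/425 ≈ 86.6423529
V = pitch²·Σt = 1.76²·36823/425 = 268.383

t(0,2)=2.114 V=268.383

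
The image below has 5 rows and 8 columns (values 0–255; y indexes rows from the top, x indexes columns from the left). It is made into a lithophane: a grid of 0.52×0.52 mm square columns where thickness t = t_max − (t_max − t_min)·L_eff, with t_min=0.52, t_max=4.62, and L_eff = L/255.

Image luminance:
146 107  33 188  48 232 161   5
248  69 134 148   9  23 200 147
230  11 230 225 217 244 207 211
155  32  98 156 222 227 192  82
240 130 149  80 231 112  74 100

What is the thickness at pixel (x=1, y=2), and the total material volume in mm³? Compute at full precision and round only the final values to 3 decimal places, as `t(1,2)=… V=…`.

span = t_max - t_min = 4.62 - 0.52 = 4.100
L(1,2) = 11, L_eff = 11/255 = 0.043137
t(1,2) = 4.62 - 4.100·0.043137 = 4.443
Σt over all 5·8 pixels = 235367/2550 ≈ 92.3007843
V = pitch²·Σt = 0.52²·235367/2550 = 24.958

t(1,2)=4.443 V=24.958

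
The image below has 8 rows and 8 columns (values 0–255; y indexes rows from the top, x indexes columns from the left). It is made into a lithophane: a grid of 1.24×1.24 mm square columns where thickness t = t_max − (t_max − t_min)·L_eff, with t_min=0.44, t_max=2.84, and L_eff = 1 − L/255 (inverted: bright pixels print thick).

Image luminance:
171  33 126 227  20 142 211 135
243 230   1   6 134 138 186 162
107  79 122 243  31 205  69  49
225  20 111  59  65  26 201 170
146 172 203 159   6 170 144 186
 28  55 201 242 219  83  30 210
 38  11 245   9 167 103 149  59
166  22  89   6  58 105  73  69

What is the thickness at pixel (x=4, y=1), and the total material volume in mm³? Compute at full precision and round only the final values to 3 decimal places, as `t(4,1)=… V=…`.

span = t_max - t_min = 2.84 - 0.44 = 2.400
L(4,1) = 134, L_eff = 1 - 134/255 = 0.474510 (inverted)
t(4,1) = 2.84 - 2.400·0.474510 = 1.701
Σt over all 8·8 pixels = 42248/425 ≈ 99.4070588
V = pitch²·Σt = 1.24²·42248/425 = 152.848

t(4,1)=1.701 V=152.848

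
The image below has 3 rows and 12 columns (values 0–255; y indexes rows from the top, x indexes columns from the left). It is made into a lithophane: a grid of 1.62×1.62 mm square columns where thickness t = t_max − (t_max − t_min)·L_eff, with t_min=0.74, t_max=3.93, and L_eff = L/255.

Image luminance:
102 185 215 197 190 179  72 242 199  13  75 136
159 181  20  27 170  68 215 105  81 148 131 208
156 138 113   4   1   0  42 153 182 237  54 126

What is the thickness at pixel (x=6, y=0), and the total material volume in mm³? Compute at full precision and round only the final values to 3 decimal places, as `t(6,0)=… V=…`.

t(6,0)=3.029 V=222.774

span = t_max - t_min = 3.93 - 0.74 = 3.190
L(6,0) = 72, L_eff = 72/255 = 0.282353
t(6,0) = 3.93 - 3.190·0.282353 = 3.029
Σt over all 3·12 pixels = 180382/2125 ≈ 84.8856471
V = pitch²·Σt = 1.62²·180382/2125 = 222.774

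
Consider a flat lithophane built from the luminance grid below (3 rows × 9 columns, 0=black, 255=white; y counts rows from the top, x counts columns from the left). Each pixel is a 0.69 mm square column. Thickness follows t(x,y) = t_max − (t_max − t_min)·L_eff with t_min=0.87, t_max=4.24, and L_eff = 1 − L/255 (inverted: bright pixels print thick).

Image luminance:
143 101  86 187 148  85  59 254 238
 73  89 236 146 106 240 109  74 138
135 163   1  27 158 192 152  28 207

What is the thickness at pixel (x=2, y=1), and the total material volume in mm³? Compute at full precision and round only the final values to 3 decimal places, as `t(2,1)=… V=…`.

span = t_max - t_min = 4.24 - 0.87 = 3.370
L(2,1) = 236, L_eff = 1 - 236/255 = 0.074510 (inverted)
t(2,1) = 4.24 - 3.370·0.074510 = 3.989
Σt over all 3·9 pixels = 180377/2550 ≈ 70.7360784
V = pitch²·Σt = 0.69²·180377/2550 = 33.677

t(2,1)=3.989 V=33.677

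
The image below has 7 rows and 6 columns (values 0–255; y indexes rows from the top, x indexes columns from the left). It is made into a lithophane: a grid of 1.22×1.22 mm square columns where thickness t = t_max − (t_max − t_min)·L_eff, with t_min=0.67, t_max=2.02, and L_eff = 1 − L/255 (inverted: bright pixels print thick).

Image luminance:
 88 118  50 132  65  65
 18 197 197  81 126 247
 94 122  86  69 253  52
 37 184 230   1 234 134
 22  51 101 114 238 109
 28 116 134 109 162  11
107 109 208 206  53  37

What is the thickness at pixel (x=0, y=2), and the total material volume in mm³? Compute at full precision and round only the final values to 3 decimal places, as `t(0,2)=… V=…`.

t(0,2)=1.168 V=79.667

span = t_max - t_min = 2.02 - 0.67 = 1.350
L(0,2) = 94, L_eff = 1 - 94/255 = 0.631373 (inverted)
t(0,2) = 2.02 - 1.350·0.631373 = 1.168
Σt over all 7·6 pixels = 90993/1700 ≈ 53.5252941
V = pitch²·Σt = 1.22²·90993/1700 = 79.667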